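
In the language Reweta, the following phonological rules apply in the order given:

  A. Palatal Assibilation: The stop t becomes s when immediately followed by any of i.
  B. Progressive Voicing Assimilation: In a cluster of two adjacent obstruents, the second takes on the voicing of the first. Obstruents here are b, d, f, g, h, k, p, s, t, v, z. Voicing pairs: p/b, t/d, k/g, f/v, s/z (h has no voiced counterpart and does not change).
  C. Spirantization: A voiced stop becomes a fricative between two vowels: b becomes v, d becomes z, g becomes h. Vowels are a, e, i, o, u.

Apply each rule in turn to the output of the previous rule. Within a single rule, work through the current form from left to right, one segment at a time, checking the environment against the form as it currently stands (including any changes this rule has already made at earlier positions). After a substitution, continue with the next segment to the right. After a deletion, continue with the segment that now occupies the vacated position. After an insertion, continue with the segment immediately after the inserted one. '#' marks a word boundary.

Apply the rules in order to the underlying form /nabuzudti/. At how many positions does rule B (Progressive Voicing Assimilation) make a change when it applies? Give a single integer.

1

A Palatal Assibilation: [nabuzudti] → [nabuzudsi]
B Progressive Voicing Assimilation: [nabuzudsi] → [nabuzudzi]
C Spirantization: [nabuzudzi] → [navuzudzi]
Rule B changed 1 position(s).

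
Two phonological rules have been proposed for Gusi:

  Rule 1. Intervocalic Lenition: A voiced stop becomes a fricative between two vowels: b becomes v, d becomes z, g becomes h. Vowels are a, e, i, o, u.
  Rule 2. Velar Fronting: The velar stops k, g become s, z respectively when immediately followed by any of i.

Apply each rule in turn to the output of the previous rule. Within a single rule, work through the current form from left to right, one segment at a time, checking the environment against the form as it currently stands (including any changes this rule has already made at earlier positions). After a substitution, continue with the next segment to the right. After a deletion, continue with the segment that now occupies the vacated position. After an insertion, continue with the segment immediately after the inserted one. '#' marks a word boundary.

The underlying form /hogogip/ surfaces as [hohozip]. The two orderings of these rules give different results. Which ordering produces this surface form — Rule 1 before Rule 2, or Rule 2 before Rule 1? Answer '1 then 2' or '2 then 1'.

2 then 1

Order 1 then 2:
  1 Intervocalic Lenition: [hogogip] → [hohohip]
  2 Velar Fronting: no change — [hohohip]
  result: [hohohip]
Order 2 then 1:
  2 Velar Fronting: [hogogip] → [hogozip]
  1 Intervocalic Lenition: [hogozip] → [hohozip]
  result: [hohozip]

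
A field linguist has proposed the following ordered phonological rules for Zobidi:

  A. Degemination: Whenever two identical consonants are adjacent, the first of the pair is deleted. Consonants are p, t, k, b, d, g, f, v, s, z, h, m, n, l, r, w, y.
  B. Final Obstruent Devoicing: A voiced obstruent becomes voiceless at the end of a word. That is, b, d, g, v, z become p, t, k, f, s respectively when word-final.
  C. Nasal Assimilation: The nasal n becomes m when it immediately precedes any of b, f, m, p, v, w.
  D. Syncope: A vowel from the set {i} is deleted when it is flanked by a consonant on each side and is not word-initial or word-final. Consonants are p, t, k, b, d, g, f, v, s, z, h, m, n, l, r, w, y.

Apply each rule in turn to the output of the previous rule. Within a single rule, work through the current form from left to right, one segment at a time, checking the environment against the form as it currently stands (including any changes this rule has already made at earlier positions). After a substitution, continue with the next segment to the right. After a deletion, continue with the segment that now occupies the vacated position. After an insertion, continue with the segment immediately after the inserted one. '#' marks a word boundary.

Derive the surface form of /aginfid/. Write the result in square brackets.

A Degemination: no change — [aginfid]
B Final Obstruent Devoicing: [aginfid] → [aginfit]
C Nasal Assimilation: [aginfit] → [agimfit]
D Syncope: [agimfit] → [agmft]

[agmft]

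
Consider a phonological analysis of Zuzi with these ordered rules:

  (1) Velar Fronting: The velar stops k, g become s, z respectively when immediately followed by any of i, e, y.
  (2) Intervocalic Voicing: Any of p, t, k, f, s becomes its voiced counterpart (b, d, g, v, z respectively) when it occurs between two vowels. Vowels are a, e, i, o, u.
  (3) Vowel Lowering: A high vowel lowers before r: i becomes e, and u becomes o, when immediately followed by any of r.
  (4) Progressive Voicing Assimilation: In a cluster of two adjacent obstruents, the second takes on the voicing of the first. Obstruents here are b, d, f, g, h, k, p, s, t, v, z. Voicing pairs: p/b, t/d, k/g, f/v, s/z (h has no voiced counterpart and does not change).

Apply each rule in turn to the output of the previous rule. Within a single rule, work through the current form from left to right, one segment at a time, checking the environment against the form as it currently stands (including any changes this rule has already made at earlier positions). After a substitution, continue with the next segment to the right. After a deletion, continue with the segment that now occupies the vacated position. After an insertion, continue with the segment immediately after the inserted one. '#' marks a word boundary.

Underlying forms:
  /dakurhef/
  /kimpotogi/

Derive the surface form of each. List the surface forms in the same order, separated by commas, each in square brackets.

/dakurhef/:
  (1) Velar Fronting: no change — [dakurhef]
  (2) Intervocalic Voicing: [dakurhef] → [dagurhef]
  (3) Vowel Lowering: [dagurhef] → [dagorhef]
  (4) Progressive Voicing Assimilation: no change — [dagorhef]
/kimpotogi/:
  (1) Velar Fronting: [kimpotogi] → [simpotozi]
  (2) Intervocalic Voicing: [simpotozi] → [simpodozi]
  (3) Vowel Lowering: no change — [simpodozi]
  (4) Progressive Voicing Assimilation: no change — [simpodozi]

[dagorhef], [simpodozi]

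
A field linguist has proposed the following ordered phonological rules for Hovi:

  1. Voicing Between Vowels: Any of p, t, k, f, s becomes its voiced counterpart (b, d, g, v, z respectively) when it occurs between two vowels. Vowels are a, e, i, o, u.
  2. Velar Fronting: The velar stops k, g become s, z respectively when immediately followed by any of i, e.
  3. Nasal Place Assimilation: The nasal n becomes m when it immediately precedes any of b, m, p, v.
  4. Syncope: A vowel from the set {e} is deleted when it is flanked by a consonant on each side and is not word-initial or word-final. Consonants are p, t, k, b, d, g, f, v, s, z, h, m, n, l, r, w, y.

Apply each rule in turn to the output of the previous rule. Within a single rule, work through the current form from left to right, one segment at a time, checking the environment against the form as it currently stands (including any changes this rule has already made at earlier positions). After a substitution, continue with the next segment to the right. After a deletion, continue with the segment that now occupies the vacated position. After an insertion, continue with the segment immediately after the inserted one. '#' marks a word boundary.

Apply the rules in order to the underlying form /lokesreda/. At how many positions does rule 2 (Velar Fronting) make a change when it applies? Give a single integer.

1

1 Voicing Between Vowels: [lokesreda] → [logesreda]
2 Velar Fronting: [logesreda] → [lozesreda]
3 Nasal Place Assimilation: no change — [lozesreda]
4 Syncope: [lozesreda] → [lozsrda]
Rule 2 changed 1 position(s).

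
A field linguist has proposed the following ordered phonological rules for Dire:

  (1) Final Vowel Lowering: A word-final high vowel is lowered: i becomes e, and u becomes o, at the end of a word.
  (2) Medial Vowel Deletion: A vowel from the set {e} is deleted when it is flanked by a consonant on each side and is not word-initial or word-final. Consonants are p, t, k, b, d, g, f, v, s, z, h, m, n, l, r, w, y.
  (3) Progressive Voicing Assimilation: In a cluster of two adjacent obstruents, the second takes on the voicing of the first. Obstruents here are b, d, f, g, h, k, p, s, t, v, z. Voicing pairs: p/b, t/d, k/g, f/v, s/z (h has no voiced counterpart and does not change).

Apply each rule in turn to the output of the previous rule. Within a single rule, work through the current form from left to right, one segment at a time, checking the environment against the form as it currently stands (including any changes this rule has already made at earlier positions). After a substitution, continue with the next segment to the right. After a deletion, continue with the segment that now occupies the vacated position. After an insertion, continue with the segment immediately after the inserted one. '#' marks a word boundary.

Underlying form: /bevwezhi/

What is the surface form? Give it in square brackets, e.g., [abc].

(1) Final Vowel Lowering: [bevwezhi] → [bevwezhe]
(2) Medial Vowel Deletion: [bevwezhe] → [bvwzhe]
(3) Progressive Voicing Assimilation: no change — [bvwzhe]

[bvwzhe]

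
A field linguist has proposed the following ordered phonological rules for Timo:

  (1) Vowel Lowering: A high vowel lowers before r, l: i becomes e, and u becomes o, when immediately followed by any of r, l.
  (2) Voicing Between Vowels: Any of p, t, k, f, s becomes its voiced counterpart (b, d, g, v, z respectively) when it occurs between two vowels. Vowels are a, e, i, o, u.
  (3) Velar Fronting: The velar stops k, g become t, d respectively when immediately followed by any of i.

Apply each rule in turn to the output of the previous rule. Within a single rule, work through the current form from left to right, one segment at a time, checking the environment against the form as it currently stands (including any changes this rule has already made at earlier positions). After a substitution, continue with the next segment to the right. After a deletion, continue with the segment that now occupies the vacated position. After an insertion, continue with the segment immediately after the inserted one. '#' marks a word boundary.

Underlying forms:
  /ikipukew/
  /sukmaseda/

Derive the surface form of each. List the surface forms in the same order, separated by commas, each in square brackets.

[idibugew], [sukmazeda]

/ikipukew/:
  (1) Vowel Lowering: no change — [ikipukew]
  (2) Voicing Between Vowels: [ikipukew] → [igibugew]
  (3) Velar Fronting: [igibugew] → [idibugew]
/sukmaseda/:
  (1) Vowel Lowering: no change — [sukmaseda]
  (2) Voicing Between Vowels: [sukmaseda] → [sukmazeda]
  (3) Velar Fronting: no change — [sukmazeda]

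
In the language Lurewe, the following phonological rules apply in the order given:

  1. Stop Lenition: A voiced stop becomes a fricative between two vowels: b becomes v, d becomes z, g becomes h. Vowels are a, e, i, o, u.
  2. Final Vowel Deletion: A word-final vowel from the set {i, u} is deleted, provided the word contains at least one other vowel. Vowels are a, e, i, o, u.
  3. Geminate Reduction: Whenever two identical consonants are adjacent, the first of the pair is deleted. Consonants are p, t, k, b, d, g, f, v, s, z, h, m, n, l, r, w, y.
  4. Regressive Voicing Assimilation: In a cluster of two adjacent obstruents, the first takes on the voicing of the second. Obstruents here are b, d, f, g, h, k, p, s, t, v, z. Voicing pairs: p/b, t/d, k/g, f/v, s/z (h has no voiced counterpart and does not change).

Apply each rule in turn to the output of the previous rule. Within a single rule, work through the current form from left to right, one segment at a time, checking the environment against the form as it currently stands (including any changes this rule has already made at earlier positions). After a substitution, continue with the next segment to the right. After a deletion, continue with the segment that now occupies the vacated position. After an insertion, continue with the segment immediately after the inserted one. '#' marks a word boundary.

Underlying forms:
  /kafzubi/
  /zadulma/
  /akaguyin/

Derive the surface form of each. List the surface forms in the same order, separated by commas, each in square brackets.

/kafzubi/:
  1 Stop Lenition: [kafzubi] → [kafzuvi]
  2 Final Vowel Deletion: [kafzuvi] → [kafzuv]
  3 Geminate Reduction: no change — [kafzuv]
  4 Regressive Voicing Assimilation: [kafzuv] → [kavzuv]
/zadulma/:
  1 Stop Lenition: [zadulma] → [zazulma]
  2 Final Vowel Deletion: no change — [zazulma]
  3 Geminate Reduction: no change — [zazulma]
  4 Regressive Voicing Assimilation: no change — [zazulma]
/akaguyin/:
  1 Stop Lenition: [akaguyin] → [akahuyin]
  2 Final Vowel Deletion: no change — [akahuyin]
  3 Geminate Reduction: no change — [akahuyin]
  4 Regressive Voicing Assimilation: no change — [akahuyin]

[kavzuv], [zazulma], [akahuyin]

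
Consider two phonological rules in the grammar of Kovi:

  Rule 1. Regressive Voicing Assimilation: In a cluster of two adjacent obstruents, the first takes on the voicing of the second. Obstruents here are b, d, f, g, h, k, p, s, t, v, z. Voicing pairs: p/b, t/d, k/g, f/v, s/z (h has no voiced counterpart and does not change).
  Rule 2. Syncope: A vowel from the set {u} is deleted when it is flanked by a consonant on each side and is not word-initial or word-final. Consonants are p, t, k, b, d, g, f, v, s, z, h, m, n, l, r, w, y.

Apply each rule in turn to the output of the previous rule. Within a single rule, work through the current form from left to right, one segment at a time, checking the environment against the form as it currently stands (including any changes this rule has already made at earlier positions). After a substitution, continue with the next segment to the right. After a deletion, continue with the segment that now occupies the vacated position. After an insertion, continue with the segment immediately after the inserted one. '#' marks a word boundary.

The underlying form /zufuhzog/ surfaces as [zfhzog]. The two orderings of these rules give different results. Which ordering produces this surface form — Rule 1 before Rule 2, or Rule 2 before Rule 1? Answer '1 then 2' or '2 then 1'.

1 then 2

Order 1 then 2:
  1 Regressive Voicing Assimilation: no change — [zufuhzog]
  2 Syncope: [zufuhzog] → [zfhzog]
  result: [zfhzog]
Order 2 then 1:
  2 Syncope: [zufuhzog] → [zfhzog]
  1 Regressive Voicing Assimilation: [zfhzog] → [sfhzog]
  result: [sfhzog]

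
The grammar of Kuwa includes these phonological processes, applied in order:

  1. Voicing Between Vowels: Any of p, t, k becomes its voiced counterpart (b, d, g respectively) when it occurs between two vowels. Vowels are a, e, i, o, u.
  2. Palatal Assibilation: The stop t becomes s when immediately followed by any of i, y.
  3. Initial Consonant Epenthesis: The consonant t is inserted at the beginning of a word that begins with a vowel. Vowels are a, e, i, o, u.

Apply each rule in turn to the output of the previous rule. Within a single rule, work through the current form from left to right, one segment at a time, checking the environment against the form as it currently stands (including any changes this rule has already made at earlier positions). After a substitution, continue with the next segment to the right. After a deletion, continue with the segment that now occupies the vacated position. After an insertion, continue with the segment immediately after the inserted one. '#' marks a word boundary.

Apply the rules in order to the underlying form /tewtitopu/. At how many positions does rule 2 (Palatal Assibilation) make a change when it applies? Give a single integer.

1

1 Voicing Between Vowels: [tewtitopu] → [tewtidobu]
2 Palatal Assibilation: [tewtidobu] → [tewsidobu]
3 Initial Consonant Epenthesis: no change — [tewsidobu]
Rule 2 changed 1 position(s).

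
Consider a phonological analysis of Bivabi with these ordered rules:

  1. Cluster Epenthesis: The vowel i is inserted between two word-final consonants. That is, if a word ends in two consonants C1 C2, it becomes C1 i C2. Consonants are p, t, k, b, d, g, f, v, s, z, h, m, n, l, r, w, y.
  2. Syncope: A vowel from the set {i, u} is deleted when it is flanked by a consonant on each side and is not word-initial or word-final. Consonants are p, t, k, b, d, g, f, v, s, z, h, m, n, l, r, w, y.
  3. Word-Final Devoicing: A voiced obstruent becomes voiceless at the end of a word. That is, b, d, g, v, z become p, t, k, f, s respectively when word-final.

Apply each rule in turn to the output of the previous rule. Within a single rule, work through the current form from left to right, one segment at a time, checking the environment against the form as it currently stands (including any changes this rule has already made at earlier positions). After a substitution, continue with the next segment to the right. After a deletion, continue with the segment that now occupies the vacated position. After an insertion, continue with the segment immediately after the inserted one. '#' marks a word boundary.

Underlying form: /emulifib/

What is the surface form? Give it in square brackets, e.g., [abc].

[emlfp]

1 Cluster Epenthesis: no change — [emulifib]
2 Syncope: [emulifib] → [emlfb]
3 Word-Final Devoicing: [emlfb] → [emlfp]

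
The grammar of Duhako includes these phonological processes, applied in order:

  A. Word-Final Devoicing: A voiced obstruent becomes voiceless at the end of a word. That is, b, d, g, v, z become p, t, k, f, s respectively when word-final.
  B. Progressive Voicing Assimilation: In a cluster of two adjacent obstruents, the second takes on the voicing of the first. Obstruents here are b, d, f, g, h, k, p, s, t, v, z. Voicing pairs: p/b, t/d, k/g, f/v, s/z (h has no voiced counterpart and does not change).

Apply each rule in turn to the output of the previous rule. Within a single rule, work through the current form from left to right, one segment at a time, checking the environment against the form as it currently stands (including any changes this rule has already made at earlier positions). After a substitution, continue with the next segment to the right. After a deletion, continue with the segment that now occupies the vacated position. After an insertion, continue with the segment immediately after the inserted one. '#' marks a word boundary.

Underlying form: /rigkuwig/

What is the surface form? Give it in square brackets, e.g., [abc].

[rigguwik]

A Word-Final Devoicing: [rigkuwig] → [rigkuwik]
B Progressive Voicing Assimilation: [rigkuwik] → [rigguwik]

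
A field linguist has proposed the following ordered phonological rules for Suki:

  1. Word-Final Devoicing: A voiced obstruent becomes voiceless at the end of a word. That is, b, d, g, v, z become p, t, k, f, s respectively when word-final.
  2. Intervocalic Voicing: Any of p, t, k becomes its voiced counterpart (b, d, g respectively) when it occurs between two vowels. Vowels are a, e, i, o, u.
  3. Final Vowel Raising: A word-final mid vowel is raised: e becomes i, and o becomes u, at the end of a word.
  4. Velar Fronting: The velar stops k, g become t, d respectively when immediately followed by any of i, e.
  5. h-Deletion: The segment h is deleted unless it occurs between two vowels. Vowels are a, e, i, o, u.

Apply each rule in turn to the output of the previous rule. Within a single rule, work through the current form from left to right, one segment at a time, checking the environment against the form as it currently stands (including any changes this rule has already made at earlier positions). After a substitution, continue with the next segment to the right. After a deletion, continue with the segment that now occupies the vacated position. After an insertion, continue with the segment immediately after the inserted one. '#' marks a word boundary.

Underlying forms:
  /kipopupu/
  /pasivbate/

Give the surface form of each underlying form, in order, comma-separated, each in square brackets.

/kipopupu/:
  1 Word-Final Devoicing: no change — [kipopupu]
  2 Intervocalic Voicing: [kipopupu] → [kibobubu]
  3 Final Vowel Raising: no change — [kibobubu]
  4 Velar Fronting: [kibobubu] → [tibobubu]
  5 h-Deletion: no change — [tibobubu]
/pasivbate/:
  1 Word-Final Devoicing: no change — [pasivbate]
  2 Intervocalic Voicing: [pasivbate] → [pasivbade]
  3 Final Vowel Raising: [pasivbade] → [pasivbadi]
  4 Velar Fronting: no change — [pasivbadi]
  5 h-Deletion: no change — [pasivbadi]

[tibobubu], [pasivbadi]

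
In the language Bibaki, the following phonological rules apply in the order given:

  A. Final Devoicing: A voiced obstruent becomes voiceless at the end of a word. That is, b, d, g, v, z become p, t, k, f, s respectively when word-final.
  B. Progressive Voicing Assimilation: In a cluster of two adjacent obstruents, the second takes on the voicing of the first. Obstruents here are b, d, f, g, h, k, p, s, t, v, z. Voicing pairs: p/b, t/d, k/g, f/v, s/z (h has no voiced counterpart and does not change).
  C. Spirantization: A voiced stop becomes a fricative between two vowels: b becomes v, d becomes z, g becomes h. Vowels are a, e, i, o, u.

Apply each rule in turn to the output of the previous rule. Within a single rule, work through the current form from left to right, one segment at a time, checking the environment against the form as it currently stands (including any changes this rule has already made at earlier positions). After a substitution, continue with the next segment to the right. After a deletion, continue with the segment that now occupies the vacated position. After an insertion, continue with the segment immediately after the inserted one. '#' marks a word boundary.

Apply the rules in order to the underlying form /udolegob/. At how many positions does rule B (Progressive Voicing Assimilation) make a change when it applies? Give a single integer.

0

A Final Devoicing: [udolegob] → [udolegop]
B Progressive Voicing Assimilation: no change — [udolegop]
C Spirantization: [udolegop] → [uzolehop]
Rule B changed 0 position(s).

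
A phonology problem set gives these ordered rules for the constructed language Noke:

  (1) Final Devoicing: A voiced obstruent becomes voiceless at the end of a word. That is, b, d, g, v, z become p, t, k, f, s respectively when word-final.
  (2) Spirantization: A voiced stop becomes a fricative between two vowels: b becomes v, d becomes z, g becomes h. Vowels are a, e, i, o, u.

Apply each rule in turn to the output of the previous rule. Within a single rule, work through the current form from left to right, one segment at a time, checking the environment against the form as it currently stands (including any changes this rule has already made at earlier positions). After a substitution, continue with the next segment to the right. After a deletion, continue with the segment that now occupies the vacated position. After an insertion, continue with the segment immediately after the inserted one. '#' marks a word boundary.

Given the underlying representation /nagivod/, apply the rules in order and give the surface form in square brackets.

[nahivot]

(1) Final Devoicing: [nagivod] → [nagivot]
(2) Spirantization: [nagivot] → [nahivot]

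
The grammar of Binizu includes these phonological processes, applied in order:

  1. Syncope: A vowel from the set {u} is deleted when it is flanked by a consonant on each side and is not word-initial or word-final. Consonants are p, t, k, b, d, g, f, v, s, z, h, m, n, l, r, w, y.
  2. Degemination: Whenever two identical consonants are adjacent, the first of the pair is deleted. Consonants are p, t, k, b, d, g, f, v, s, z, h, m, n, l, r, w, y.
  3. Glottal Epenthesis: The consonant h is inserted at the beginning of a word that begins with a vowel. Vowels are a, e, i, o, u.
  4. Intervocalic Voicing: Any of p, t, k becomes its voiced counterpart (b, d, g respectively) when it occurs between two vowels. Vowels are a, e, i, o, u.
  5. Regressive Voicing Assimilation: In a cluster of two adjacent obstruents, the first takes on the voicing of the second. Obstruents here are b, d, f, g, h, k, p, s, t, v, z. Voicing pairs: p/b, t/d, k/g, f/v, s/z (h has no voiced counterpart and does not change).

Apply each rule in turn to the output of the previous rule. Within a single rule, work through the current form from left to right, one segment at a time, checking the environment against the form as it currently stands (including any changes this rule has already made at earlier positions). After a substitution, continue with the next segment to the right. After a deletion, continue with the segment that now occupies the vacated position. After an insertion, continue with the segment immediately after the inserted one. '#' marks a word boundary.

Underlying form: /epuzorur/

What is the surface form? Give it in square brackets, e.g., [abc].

1 Syncope: [epuzorur] → [epzorr]
2 Degemination: [epzorr] → [epzor]
3 Glottal Epenthesis: [epzor] → [hepzor]
4 Intervocalic Voicing: no change — [hepzor]
5 Regressive Voicing Assimilation: [hepzor] → [hebzor]

[hebzor]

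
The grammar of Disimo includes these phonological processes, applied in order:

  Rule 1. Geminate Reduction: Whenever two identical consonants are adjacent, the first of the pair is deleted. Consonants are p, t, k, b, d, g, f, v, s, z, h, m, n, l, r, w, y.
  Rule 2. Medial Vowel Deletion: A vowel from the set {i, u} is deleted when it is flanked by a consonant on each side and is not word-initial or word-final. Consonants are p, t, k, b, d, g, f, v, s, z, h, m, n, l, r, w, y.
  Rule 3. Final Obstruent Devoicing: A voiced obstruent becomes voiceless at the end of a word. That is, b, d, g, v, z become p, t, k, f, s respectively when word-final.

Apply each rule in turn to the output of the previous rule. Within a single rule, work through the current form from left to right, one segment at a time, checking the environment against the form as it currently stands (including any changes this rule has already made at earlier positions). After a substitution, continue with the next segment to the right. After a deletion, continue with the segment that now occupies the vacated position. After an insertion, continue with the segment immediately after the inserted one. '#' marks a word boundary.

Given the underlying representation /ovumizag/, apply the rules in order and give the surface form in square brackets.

Rule 1 Geminate Reduction: no change — [ovumizag]
Rule 2 Medial Vowel Deletion: [ovumizag] → [ovmzag]
Rule 3 Final Obstruent Devoicing: [ovmzag] → [ovmzak]

[ovmzak]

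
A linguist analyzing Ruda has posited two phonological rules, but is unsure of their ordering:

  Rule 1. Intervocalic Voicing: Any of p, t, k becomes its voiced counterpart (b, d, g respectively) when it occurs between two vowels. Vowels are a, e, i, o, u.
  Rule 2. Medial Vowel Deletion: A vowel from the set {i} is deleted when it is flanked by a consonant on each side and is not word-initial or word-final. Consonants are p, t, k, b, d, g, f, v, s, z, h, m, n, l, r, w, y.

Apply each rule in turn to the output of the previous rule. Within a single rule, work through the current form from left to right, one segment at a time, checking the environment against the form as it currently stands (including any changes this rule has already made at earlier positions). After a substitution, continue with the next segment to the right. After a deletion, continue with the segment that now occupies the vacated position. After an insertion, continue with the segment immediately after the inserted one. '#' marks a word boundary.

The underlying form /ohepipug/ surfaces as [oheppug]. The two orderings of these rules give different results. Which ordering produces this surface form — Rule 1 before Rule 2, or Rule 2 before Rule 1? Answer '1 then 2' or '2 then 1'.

Order 1 then 2:
  1 Intervocalic Voicing: [ohepipug] → [ohebibug]
  2 Medial Vowel Deletion: [ohebibug] → [ohebbug]
  result: [ohebbug]
Order 2 then 1:
  2 Medial Vowel Deletion: [ohepipug] → [oheppug]
  1 Intervocalic Voicing: no change — [oheppug]
  result: [oheppug]

2 then 1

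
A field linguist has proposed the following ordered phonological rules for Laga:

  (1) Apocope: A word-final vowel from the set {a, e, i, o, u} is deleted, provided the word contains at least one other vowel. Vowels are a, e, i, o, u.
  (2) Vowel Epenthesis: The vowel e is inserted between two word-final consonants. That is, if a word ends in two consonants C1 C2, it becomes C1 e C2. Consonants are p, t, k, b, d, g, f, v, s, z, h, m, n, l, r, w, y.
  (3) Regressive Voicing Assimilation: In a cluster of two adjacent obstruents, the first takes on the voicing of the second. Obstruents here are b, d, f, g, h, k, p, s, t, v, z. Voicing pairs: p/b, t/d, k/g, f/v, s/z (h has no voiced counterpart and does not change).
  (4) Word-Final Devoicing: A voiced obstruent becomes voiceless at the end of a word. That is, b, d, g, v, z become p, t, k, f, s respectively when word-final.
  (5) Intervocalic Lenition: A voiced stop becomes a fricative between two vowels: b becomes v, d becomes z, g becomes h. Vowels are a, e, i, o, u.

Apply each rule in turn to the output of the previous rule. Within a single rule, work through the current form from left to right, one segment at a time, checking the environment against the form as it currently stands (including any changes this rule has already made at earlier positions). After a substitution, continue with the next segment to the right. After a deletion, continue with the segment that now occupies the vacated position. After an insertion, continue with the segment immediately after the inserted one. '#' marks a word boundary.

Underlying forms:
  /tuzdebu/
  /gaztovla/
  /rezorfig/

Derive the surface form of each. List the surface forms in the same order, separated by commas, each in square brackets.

/tuzdebu/:
  (1) Apocope: [tuzdebu] → [tuzdeb]
  (2) Vowel Epenthesis: no change — [tuzdeb]
  (3) Regressive Voicing Assimilation: no change — [tuzdeb]
  (4) Word-Final Devoicing: [tuzdeb] → [tuzdep]
  (5) Intervocalic Lenition: no change — [tuzdep]
/gaztovla/:
  (1) Apocope: [gaztovla] → [gaztovl]
  (2) Vowel Epenthesis: [gaztovl] → [gaztovel]
  (3) Regressive Voicing Assimilation: [gaztovel] → [gastovel]
  (4) Word-Final Devoicing: no change — [gastovel]
  (5) Intervocalic Lenition: no change — [gastovel]
/rezorfig/:
  (1) Apocope: no change — [rezorfig]
  (2) Vowel Epenthesis: no change — [rezorfig]
  (3) Regressive Voicing Assimilation: no change — [rezorfig]
  (4) Word-Final Devoicing: [rezorfig] → [rezorfik]
  (5) Intervocalic Lenition: no change — [rezorfik]

[tuzdep], [gastovel], [rezorfik]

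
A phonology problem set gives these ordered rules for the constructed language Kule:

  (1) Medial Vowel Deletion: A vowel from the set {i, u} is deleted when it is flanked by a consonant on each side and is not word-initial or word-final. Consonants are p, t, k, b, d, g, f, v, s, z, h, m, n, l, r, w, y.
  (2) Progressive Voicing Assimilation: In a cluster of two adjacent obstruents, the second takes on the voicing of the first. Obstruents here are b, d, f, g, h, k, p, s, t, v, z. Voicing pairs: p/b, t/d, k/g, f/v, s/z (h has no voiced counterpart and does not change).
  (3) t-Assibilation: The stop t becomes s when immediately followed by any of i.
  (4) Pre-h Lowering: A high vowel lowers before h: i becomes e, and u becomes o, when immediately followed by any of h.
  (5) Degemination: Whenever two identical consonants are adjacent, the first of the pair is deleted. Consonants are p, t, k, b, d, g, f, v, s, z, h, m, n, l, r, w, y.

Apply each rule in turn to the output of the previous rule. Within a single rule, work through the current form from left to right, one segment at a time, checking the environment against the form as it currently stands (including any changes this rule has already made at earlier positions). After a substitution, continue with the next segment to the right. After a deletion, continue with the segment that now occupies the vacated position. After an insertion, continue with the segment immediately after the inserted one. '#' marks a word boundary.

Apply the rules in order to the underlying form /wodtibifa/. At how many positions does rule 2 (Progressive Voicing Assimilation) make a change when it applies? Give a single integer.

2

(1) Medial Vowel Deletion: [wodtibifa] → [wodtbfa]
(2) Progressive Voicing Assimilation: [wodtbfa] → [woddbva]
(3) t-Assibilation: no change — [woddbva]
(4) Pre-h Lowering: no change — [woddbva]
(5) Degemination: [woddbva] → [wodbva]
Rule 2 changed 2 position(s).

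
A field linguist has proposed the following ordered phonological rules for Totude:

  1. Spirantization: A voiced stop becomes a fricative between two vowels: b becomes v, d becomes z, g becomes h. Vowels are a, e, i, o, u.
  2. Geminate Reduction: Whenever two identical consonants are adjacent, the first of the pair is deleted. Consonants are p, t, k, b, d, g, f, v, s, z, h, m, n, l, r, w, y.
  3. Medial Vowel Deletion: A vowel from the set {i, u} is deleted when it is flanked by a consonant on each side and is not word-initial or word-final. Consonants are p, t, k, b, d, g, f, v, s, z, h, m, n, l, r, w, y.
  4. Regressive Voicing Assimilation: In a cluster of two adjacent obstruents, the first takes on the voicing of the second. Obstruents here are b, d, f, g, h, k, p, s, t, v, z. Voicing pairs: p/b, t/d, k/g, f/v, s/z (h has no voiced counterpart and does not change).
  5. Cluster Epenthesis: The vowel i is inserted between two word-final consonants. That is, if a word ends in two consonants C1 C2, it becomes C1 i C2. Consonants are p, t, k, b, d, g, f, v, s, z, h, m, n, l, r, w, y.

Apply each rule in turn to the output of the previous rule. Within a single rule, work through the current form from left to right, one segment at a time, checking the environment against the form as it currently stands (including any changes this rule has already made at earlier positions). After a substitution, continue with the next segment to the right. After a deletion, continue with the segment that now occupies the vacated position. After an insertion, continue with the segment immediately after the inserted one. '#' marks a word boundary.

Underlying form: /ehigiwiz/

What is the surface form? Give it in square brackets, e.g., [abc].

[ehhwiz]

1 Spirantization: [ehigiwiz] → [ehihiwiz]
2 Geminate Reduction: no change — [ehihiwiz]
3 Medial Vowel Deletion: [ehihiwiz] → [ehhwz]
4 Regressive Voicing Assimilation: no change — [ehhwz]
5 Cluster Epenthesis: [ehhwz] → [ehhwiz]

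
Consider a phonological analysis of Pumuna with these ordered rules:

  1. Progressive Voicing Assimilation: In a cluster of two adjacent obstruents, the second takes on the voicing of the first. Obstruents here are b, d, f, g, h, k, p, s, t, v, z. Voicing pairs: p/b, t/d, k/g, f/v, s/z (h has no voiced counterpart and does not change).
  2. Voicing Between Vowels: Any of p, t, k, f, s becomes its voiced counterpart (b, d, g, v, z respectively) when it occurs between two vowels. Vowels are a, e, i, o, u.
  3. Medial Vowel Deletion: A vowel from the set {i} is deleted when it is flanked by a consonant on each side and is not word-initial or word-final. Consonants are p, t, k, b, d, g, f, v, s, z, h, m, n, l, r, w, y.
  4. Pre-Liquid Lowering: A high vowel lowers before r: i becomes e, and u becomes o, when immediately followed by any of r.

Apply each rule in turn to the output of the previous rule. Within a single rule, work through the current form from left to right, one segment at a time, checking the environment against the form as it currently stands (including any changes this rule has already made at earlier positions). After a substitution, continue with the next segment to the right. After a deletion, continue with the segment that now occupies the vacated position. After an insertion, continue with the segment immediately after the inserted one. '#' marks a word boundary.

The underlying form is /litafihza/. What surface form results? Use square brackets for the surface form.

[ldavhsa]

1 Progressive Voicing Assimilation: [litafihza] → [litafihsa]
2 Voicing Between Vowels: [litafihsa] → [lidavihsa]
3 Medial Vowel Deletion: [lidavihsa] → [ldavhsa]
4 Pre-Liquid Lowering: no change — [ldavhsa]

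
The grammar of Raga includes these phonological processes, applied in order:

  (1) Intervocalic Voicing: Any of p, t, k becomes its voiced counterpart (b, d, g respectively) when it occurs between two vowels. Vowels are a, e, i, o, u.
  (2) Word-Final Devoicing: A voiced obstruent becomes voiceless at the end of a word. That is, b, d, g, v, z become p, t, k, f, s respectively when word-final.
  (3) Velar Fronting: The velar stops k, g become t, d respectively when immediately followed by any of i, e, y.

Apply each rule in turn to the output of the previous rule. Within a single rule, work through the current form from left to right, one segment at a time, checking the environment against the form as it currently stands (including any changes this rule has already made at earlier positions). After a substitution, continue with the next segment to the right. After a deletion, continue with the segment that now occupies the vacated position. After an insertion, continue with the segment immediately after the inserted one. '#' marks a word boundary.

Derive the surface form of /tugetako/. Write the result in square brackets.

(1) Intervocalic Voicing: [tugetako] → [tugedago]
(2) Word-Final Devoicing: no change — [tugedago]
(3) Velar Fronting: [tugedago] → [tudedago]

[tudedago]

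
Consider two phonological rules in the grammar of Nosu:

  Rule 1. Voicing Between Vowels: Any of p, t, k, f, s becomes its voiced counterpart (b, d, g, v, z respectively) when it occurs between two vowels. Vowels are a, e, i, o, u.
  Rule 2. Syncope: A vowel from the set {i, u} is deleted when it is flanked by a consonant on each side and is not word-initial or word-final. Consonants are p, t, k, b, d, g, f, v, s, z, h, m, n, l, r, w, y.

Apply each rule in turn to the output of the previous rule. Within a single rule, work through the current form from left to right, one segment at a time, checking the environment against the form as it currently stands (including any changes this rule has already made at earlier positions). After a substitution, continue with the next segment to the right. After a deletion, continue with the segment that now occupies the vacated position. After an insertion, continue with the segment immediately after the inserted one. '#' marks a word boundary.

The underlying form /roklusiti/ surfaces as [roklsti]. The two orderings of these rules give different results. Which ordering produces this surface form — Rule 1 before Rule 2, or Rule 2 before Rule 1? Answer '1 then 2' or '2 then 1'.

2 then 1

Order 1 then 2:
  1 Voicing Between Vowels: [roklusiti] → [rokluzidi]
  2 Syncope: [rokluzidi] → [roklzdi]
  result: [roklzdi]
Order 2 then 1:
  2 Syncope: [roklusiti] → [roklsti]
  1 Voicing Between Vowels: no change — [roklsti]
  result: [roklsti]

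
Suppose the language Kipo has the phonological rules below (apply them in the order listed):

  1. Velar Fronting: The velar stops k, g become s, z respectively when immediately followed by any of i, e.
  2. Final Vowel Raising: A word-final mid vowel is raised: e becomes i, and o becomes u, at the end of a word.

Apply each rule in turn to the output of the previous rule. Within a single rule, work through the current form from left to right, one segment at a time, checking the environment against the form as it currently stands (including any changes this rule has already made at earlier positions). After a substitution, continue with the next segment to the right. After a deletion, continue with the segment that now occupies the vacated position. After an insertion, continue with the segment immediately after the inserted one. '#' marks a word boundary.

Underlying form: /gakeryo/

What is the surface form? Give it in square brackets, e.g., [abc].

[gaseryu]

1 Velar Fronting: [gakeryo] → [gaseryo]
2 Final Vowel Raising: [gaseryo] → [gaseryu]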